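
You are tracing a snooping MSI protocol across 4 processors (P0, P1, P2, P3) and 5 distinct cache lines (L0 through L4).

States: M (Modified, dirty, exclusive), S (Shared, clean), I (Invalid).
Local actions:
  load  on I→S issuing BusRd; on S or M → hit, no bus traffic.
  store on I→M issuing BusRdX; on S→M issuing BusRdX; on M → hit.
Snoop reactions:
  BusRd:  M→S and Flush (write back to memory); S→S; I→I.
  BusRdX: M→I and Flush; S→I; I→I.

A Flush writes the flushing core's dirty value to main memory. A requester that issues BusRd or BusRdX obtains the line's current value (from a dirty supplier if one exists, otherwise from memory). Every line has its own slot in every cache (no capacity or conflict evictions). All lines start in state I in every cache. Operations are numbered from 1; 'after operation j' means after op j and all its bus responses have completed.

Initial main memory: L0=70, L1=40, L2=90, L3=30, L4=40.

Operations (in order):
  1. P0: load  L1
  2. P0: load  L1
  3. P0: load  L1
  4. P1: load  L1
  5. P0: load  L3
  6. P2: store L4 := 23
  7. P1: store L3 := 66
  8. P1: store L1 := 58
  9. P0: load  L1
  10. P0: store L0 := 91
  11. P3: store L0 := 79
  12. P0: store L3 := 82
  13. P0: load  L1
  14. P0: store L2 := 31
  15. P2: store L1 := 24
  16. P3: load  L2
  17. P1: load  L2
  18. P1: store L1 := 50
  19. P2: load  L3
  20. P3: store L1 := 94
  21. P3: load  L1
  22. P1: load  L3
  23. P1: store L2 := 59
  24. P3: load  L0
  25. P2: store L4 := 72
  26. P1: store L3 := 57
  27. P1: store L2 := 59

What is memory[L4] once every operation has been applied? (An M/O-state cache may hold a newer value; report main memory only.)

memory[L4] = 40

  op1 P0: load  L1 → S/I/I/I on L1; bus BusRd; mem=40
  op2 P0: load  L1 → S/I/I/I on L1; bus (none); mem=40
  op3 P0: load  L1 → S/I/I/I on L1; bus (none); mem=40
  op4 P1: load  L1 → S/S/I/I on L1; bus BusRd; mem=40
  op5 P0: load  L3 → S/I/I/I on L3; bus BusRd; mem=30
  op6 P2: store L4 := 23 → I/I/M/I on L4; bus BusRdX; mem=40
  op7 P1: store L3 := 66 → I/M/I/I on L3; bus BusRdX; mem=30
  op8 P1: store L1 := 58 → I/M/I/I on L1; bus BusRdX; mem=40
  op9 P0: load  L1 → S/S/I/I on L1; bus BusRd Flush; mem=58
  op10 P0: store L0 := 91 → M/I/I/I on L0; bus BusRdX; mem=70
  op11 P3: store L0 := 79 → I/I/I/M on L0; bus BusRdX Flush; mem=91
  op12 P0: store L3 := 82 → M/I/I/I on L3; bus BusRdX Flush; mem=66
  op13 P0: load  L1 → S/S/I/I on L1; bus (none); mem=58
  op14 P0: store L2 := 31 → M/I/I/I on L2; bus BusRdX; mem=90
  op15 P2: store L1 := 24 → I/I/M/I on L1; bus BusRdX; mem=58
  op16 P3: load  L2 → S/I/I/S on L2; bus BusRd Flush; mem=31
  op17 P1: load  L2 → S/S/I/S on L2; bus BusRd; mem=31
  op18 P1: store L1 := 50 → I/M/I/I on L1; bus BusRdX Flush; mem=24
  op19 P2: load  L3 → S/I/S/I on L3; bus BusRd Flush; mem=82
  op20 P3: store L1 := 94 → I/I/I/M on L1; bus BusRdX Flush; mem=50
  op21 P3: load  L1 → I/I/I/M on L1; bus (none); mem=50
  op22 P1: load  L3 → S/S/S/I on L3; bus BusRd; mem=82
  op23 P1: store L2 := 59 → I/M/I/I on L2; bus BusRdX; mem=31
  op24 P3: load  L0 → I/I/I/M on L0; bus (none); mem=91
  op25 P2: store L4 := 72 → I/I/M/I on L4; bus (none); mem=40
  op26 P1: store L3 := 57 → I/M/I/I on L3; bus BusRdX; mem=82
  op27 P1: store L2 := 59 → I/M/I/I on L2; bus (none); mem=31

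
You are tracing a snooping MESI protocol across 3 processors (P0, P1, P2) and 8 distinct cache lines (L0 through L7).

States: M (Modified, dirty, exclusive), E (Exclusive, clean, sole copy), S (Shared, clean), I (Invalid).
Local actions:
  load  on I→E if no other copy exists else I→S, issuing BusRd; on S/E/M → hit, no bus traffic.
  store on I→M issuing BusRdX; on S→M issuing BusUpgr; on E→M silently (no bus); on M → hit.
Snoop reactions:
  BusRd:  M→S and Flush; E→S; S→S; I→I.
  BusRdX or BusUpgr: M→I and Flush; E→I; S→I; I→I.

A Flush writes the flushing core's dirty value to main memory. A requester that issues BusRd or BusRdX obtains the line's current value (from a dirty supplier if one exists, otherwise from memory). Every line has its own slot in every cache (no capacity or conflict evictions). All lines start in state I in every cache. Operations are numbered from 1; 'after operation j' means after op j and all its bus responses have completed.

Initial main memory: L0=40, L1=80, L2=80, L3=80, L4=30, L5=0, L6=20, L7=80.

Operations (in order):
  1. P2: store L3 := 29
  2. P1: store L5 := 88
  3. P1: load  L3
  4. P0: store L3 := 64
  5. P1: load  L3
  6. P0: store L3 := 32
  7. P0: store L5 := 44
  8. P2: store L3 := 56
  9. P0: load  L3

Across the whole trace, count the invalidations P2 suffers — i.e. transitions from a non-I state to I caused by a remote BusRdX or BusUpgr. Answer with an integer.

invalidations = 1

1. P2: store L3 := 29  bus=[BusRdX]  L3: P0=I P1=I P2=M  mem[L3]=80
2. P1: store L5 := 88  bus=[BusRdX]  L5: P0=I P1=M P2=I  mem[L5]=0
3. P1: load  L3  bus=[BusRd,Flush]  L3: P0=I P1=S P2=S  mem[L3]=29
4. P0: store L3 := 64  bus=[BusRdX]  L3: P0=M P1=I P2=I  mem[L3]=29
5. P1: load  L3  bus=[BusRd,Flush]  L3: P0=S P1=S P2=I  mem[L3]=64
6. P0: store L3 := 32  bus=[BusUpgr]  L3: P0=M P1=I P2=I  mem[L3]=64
7. P0: store L5 := 44  bus=[BusRdX,Flush]  L5: P0=M P1=I P2=I  mem[L5]=88
8. P2: store L3 := 56  bus=[BusRdX,Flush]  L3: P0=I P1=I P2=M  mem[L3]=32
9. P0: load  L3  bus=[BusRd,Flush]  L3: P0=S P1=I P2=S  mem[L3]=56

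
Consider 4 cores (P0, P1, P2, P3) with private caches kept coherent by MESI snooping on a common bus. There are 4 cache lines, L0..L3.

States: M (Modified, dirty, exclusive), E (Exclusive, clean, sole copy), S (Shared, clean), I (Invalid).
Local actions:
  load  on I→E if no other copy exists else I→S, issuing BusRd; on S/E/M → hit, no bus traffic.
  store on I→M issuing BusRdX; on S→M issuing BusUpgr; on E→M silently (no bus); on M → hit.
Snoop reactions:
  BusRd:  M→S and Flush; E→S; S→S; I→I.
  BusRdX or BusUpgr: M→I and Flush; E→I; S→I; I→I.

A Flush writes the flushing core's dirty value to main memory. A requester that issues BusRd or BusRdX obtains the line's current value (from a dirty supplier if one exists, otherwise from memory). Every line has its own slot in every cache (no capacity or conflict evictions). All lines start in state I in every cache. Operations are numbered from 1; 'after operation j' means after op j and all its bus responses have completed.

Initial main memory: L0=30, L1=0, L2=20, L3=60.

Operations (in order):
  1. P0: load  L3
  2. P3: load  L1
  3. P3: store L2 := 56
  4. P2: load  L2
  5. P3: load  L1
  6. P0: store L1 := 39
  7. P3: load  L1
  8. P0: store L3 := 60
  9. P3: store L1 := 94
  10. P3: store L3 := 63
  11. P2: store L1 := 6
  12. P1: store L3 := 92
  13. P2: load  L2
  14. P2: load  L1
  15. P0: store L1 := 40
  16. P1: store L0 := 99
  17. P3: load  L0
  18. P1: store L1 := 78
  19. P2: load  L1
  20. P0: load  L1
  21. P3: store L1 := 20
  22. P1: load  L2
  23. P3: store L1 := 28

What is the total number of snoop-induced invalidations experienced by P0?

  op1 P0: load  L3 → E/I/I/I on L3; bus BusRd; mem=60
  op2 P3: load  L1 → I/I/I/E on L1; bus BusRd; mem=0
  op3 P3: store L2 := 56 → I/I/I/M on L2; bus BusRdX; mem=20
  op4 P2: load  L2 → I/I/S/S on L2; bus BusRd Flush; mem=56
  op5 P3: load  L1 → I/I/I/E on L1; bus (none); mem=0
  op6 P0: store L1 := 39 → M/I/I/I on L1; bus BusRdX; mem=0
  op7 P3: load  L1 → S/I/I/S on L1; bus BusRd Flush; mem=39
  op8 P0: store L3 := 60 → M/I/I/I on L3; bus (none); mem=60
  op9 P3: store L1 := 94 → I/I/I/M on L1; bus BusUpgr; mem=39
  op10 P3: store L3 := 63 → I/I/I/M on L3; bus BusRdX Flush; mem=60
  op11 P2: store L1 := 6 → I/I/M/I on L1; bus BusRdX Flush; mem=94
  op12 P1: store L3 := 92 → I/M/I/I on L3; bus BusRdX Flush; mem=63
  op13 P2: load  L2 → I/I/S/S on L2; bus (none); mem=56
  op14 P2: load  L1 → I/I/M/I on L1; bus (none); mem=94
  op15 P0: store L1 := 40 → M/I/I/I on L1; bus BusRdX Flush; mem=6
  op16 P1: store L0 := 99 → I/M/I/I on L0; bus BusRdX; mem=30
  op17 P3: load  L0 → I/S/I/S on L0; bus BusRd Flush; mem=99
  op18 P1: store L1 := 78 → I/M/I/I on L1; bus BusRdX Flush; mem=40
  op19 P2: load  L1 → I/S/S/I on L1; bus BusRd Flush; mem=78
  op20 P0: load  L1 → S/S/S/I on L1; bus BusRd; mem=78
  op21 P3: store L1 := 20 → I/I/I/M on L1; bus BusRdX; mem=78
  op22 P1: load  L2 → I/S/S/S on L2; bus BusRd; mem=56
  op23 P3: store L1 := 28 → I/I/I/M on L1; bus (none); mem=78

invalidations = 4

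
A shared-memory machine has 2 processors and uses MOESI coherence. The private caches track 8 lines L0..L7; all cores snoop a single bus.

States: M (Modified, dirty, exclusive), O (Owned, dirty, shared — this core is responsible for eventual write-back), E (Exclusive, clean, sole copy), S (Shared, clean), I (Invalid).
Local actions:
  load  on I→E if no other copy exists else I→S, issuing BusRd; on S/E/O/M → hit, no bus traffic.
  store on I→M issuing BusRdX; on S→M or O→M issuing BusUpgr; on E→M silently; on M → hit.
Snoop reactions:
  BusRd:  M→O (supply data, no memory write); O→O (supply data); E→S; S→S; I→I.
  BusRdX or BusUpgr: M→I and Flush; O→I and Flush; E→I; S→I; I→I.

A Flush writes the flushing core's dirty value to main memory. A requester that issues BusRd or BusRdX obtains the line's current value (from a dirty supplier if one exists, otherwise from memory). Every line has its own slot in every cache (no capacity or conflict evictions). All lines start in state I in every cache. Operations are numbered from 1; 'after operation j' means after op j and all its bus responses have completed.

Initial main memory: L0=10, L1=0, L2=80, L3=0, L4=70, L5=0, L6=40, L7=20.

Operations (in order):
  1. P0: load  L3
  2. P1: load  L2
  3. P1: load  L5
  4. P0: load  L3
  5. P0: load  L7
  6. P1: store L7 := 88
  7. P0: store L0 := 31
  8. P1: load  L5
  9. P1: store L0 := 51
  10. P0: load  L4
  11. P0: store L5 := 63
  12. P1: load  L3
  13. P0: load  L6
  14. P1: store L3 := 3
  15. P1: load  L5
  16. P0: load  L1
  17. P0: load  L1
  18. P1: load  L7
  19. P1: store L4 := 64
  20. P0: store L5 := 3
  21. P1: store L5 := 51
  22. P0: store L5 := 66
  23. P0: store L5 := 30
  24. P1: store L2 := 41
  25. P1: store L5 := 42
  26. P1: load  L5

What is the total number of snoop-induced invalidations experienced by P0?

1. P0: load  L3  bus=[BusRd]  L3: P0=E P1=I  mem[L3]=0
2. P1: load  L2  bus=[BusRd]  L2: P0=I P1=E  mem[L2]=80
3. P1: load  L5  bus=[BusRd]  L5: P0=I P1=E  mem[L5]=0
4. P0: load  L3  bus=[-]  L3: P0=E P1=I  mem[L3]=0
5. P0: load  L7  bus=[BusRd]  L7: P0=E P1=I  mem[L7]=20
6. P1: store L7 := 88  bus=[BusRdX]  L7: P0=I P1=M  mem[L7]=20
7. P0: store L0 := 31  bus=[BusRdX]  L0: P0=M P1=I  mem[L0]=10
8. P1: load  L5  bus=[-]  L5: P0=I P1=E  mem[L5]=0
9. P1: store L0 := 51  bus=[BusRdX,Flush]  L0: P0=I P1=M  mem[L0]=31
10. P0: load  L4  bus=[BusRd]  L4: P0=E P1=I  mem[L4]=70
11. P0: store L5 := 63  bus=[BusRdX]  L5: P0=M P1=I  mem[L5]=0
12. P1: load  L3  bus=[BusRd]  L3: P0=S P1=S  mem[L3]=0
13. P0: load  L6  bus=[BusRd]  L6: P0=E P1=I  mem[L6]=40
14. P1: store L3 := 3  bus=[BusUpgr]  L3: P0=I P1=M  mem[L3]=0
15. P1: load  L5  bus=[BusRd]  L5: P0=O P1=S  mem[L5]=0
16. P0: load  L1  bus=[BusRd]  L1: P0=E P1=I  mem[L1]=0
17. P0: load  L1  bus=[-]  L1: P0=E P1=I  mem[L1]=0
18. P1: load  L7  bus=[-]  L7: P0=I P1=M  mem[L7]=20
19. P1: store L4 := 64  bus=[BusRdX]  L4: P0=I P1=M  mem[L4]=70
20. P0: store L5 := 3  bus=[BusUpgr]  L5: P0=M P1=I  mem[L5]=0
21. P1: store L5 := 51  bus=[BusRdX,Flush]  L5: P0=I P1=M  mem[L5]=3
22. P0: store L5 := 66  bus=[BusRdX,Flush]  L5: P0=M P1=I  mem[L5]=51
23. P0: store L5 := 30  bus=[-]  L5: P0=M P1=I  mem[L5]=51
24. P1: store L2 := 41  bus=[-]  L2: P0=I P1=M  mem[L2]=80
25. P1: store L5 := 42  bus=[BusRdX,Flush]  L5: P0=I P1=M  mem[L5]=30
26. P1: load  L5  bus=[-]  L5: P0=I P1=M  mem[L5]=30

invalidations = 6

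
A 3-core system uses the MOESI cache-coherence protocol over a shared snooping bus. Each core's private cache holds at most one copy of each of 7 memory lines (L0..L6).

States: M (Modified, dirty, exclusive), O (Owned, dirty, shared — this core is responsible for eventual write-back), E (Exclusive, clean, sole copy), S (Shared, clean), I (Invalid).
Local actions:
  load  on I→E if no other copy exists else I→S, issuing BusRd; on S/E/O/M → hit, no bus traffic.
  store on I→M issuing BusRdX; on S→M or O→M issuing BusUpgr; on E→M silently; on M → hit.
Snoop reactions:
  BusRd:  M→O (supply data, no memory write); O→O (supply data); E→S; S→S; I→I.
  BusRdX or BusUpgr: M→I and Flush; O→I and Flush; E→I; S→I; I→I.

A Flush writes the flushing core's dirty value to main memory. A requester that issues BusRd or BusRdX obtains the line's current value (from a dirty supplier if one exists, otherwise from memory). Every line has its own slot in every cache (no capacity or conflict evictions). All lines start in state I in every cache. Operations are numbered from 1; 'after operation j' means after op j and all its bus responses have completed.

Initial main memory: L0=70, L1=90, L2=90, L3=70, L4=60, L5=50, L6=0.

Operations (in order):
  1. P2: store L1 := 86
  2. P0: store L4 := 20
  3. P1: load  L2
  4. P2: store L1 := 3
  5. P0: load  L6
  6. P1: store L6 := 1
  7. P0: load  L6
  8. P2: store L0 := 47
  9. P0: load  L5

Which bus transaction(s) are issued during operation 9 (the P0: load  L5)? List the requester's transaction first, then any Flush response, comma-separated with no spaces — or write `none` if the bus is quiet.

bus = BusRd

1. P2: store L1 := 86  bus=[BusRdX]  L1: P0=I P1=I P2=M  mem[L1]=90
2. P0: store L4 := 20  bus=[BusRdX]  L4: P0=M P1=I P2=I  mem[L4]=60
3. P1: load  L2  bus=[BusRd]  L2: P0=I P1=E P2=I  mem[L2]=90
4. P2: store L1 := 3  bus=[-]  L1: P0=I P1=I P2=M  mem[L1]=90
5. P0: load  L6  bus=[BusRd]  L6: P0=E P1=I P2=I  mem[L6]=0
6. P1: store L6 := 1  bus=[BusRdX]  L6: P0=I P1=M P2=I  mem[L6]=0
7. P0: load  L6  bus=[BusRd]  L6: P0=S P1=O P2=I  mem[L6]=0
8. P2: store L0 := 47  bus=[BusRdX]  L0: P0=I P1=I P2=M  mem[L0]=70
9. P0: load  L5  bus=[BusRd]  L5: P0=E P1=I P2=I  mem[L5]=50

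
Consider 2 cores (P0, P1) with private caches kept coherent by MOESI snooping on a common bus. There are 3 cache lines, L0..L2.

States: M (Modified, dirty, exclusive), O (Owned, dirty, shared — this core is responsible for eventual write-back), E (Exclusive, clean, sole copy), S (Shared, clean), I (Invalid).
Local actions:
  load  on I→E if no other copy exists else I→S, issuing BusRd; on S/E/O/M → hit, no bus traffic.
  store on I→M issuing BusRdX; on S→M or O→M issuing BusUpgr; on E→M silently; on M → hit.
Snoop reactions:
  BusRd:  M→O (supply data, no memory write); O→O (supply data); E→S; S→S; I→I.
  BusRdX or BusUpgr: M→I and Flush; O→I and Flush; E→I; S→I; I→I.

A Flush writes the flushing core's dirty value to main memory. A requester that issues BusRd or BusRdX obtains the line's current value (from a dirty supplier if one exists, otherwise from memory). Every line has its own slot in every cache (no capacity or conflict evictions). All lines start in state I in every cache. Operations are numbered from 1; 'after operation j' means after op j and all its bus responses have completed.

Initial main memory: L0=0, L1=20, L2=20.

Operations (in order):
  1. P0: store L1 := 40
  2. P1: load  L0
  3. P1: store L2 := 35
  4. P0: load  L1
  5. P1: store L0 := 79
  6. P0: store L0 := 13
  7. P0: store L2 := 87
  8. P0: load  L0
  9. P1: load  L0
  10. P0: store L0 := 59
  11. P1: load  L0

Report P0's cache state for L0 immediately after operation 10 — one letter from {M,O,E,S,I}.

  op1 P0: store L1 := 40 → M/I on L1; bus BusRdX; mem=20
  op2 P1: load  L0 → I/E on L0; bus BusRd; mem=0
  op3 P1: store L2 := 35 → I/M on L2; bus BusRdX; mem=20
  op4 P0: load  L1 → M/I on L1; bus (none); mem=20
  op5 P1: store L0 := 79 → I/M on L0; bus (none); mem=0
  op6 P0: store L0 := 13 → M/I on L0; bus BusRdX Flush; mem=79
  op7 P0: store L2 := 87 → M/I on L2; bus BusRdX Flush; mem=35
  op8 P0: load  L0 → M/I on L0; bus (none); mem=79
  op9 P1: load  L0 → O/S on L0; bus BusRd; mem=79
  op10 P0: store L0 := 59 → M/I on L0; bus BusUpgr; mem=79
  op11 P1: load  L0 → O/S on L0; bus BusRd; mem=79

state = M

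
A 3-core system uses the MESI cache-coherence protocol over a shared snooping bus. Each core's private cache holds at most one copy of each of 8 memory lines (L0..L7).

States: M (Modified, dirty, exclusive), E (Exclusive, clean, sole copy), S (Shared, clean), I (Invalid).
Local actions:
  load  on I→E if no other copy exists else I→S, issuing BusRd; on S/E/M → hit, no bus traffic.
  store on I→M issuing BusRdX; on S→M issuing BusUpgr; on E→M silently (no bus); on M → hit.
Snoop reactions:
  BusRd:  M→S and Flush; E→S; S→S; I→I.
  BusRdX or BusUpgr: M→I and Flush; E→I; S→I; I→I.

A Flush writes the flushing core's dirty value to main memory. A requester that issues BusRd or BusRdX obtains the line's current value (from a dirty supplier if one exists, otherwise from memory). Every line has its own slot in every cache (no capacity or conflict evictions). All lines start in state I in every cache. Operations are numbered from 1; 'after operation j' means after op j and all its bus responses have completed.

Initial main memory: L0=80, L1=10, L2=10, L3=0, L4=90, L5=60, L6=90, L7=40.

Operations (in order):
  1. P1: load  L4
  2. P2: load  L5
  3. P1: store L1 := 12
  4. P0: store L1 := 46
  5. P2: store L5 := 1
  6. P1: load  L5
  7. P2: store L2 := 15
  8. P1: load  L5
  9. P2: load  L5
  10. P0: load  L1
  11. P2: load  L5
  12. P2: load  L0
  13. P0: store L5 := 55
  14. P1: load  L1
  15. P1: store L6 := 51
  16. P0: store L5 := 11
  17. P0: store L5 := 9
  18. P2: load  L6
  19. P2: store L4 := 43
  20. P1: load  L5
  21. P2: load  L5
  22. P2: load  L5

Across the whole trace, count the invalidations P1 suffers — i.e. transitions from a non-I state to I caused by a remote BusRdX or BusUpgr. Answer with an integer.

  op1 P1: load  L4 → I/E/I on L4; bus BusRd; mem=90
  op2 P2: load  L5 → I/I/E on L5; bus BusRd; mem=60
  op3 P1: store L1 := 12 → I/M/I on L1; bus BusRdX; mem=10
  op4 P0: store L1 := 46 → M/I/I on L1; bus BusRdX Flush; mem=12
  op5 P2: store L5 := 1 → I/I/M on L5; bus (none); mem=60
  op6 P1: load  L5 → I/S/S on L5; bus BusRd Flush; mem=1
  op7 P2: store L2 := 15 → I/I/M on L2; bus BusRdX; mem=10
  op8 P1: load  L5 → I/S/S on L5; bus (none); mem=1
  op9 P2: load  L5 → I/S/S on L5; bus (none); mem=1
  op10 P0: load  L1 → M/I/I on L1; bus (none); mem=12
  op11 P2: load  L5 → I/S/S on L5; bus (none); mem=1
  op12 P2: load  L0 → I/I/E on L0; bus BusRd; mem=80
  op13 P0: store L5 := 55 → M/I/I on L5; bus BusRdX; mem=1
  op14 P1: load  L1 → S/S/I on L1; bus BusRd Flush; mem=46
  op15 P1: store L6 := 51 → I/M/I on L6; bus BusRdX; mem=90
  op16 P0: store L5 := 11 → M/I/I on L5; bus (none); mem=1
  op17 P0: store L5 := 9 → M/I/I on L5; bus (none); mem=1
  op18 P2: load  L6 → I/S/S on L6; bus BusRd Flush; mem=51
  op19 P2: store L4 := 43 → I/I/M on L4; bus BusRdX; mem=90
  op20 P1: load  L5 → S/S/I on L5; bus BusRd Flush; mem=9
  op21 P2: load  L5 → S/S/S on L5; bus BusRd; mem=9
  op22 P2: load  L5 → S/S/S on L5; bus (none); mem=9

invalidations = 3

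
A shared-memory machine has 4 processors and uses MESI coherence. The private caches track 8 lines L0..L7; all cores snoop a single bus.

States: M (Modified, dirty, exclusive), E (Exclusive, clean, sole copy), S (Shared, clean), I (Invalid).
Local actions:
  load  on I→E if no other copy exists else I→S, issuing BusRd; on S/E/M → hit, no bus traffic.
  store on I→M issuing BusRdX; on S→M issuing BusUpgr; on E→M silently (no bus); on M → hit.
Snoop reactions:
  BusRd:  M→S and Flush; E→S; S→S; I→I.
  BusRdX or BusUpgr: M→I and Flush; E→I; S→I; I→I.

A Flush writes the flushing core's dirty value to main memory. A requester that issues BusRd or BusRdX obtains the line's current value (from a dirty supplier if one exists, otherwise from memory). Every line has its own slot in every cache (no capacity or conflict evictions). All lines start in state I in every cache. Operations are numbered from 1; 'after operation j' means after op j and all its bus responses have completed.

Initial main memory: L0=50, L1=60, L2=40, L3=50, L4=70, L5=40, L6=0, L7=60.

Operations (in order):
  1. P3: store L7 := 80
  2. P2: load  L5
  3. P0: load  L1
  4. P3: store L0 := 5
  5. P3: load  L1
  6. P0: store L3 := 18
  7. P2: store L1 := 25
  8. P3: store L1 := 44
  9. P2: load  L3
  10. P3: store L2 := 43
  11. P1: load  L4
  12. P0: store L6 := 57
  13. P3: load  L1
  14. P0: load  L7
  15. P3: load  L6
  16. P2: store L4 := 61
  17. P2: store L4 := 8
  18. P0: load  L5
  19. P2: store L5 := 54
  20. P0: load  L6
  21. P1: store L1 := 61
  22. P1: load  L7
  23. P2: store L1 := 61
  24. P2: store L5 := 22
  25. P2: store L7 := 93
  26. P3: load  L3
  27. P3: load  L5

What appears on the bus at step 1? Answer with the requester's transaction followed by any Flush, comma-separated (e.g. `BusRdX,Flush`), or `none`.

bus = BusRdX

[1] P3: store L7 := 80 | P0:I, P1:I, P2:I, P3:M(80) | bus: BusRdX
[2] P2: load  L5 | P0:I, P1:I, P2:E(40), P3:I | bus: BusRd
[3] P0: load  L1 | P0:E(60), P1:I, P2:I, P3:I | bus: BusRd
[4] P3: store L0 := 5 | P0:I, P1:I, P2:I, P3:M(5) | bus: BusRdX
[5] P3: load  L1 | P0:S(60), P1:I, P2:I, P3:S(60) | bus: BusRd
[6] P0: store L3 := 18 | P0:M(18), P1:I, P2:I, P3:I | bus: BusRdX
[7] P2: store L1 := 25 | P0:I, P1:I, P2:M(25), P3:I | bus: BusRdX
[8] P3: store L1 := 44 | P0:I, P1:I, P2:I, P3:M(44) | bus: BusRdX,Flush
[9] P2: load  L3 | P0:S(18), P1:I, P2:S(18), P3:I | bus: BusRd,Flush
[10] P3: store L2 := 43 | P0:I, P1:I, P2:I, P3:M(43) | bus: BusRdX
[11] P1: load  L4 | P0:I, P1:E(70), P2:I, P3:I | bus: BusRd
[12] P0: store L6 := 57 | P0:M(57), P1:I, P2:I, P3:I | bus: BusRdX
[13] P3: load  L1 | P0:I, P1:I, P2:I, P3:M(44) | bus: none
[14] P0: load  L7 | P0:S(80), P1:I, P2:I, P3:S(80) | bus: BusRd,Flush
[15] P3: load  L6 | P0:S(57), P1:I, P2:I, P3:S(57) | bus: BusRd,Flush
[16] P2: store L4 := 61 | P0:I, P1:I, P2:M(61), P3:I | bus: BusRdX
[17] P2: store L4 := 8 | P0:I, P1:I, P2:M(8), P3:I | bus: none
[18] P0: load  L5 | P0:S(40), P1:I, P2:S(40), P3:I | bus: BusRd
[19] P2: store L5 := 54 | P0:I, P1:I, P2:M(54), P3:I | bus: BusUpgr
[20] P0: load  L6 | P0:S(57), P1:I, P2:I, P3:S(57) | bus: none
[21] P1: store L1 := 61 | P0:I, P1:M(61), P2:I, P3:I | bus: BusRdX,Flush
[22] P1: load  L7 | P0:S(80), P1:S(80), P2:I, P3:S(80) | bus: BusRd
[23] P2: store L1 := 61 | P0:I, P1:I, P2:M(61), P3:I | bus: BusRdX,Flush
[24] P2: store L5 := 22 | P0:I, P1:I, P2:M(22), P3:I | bus: none
[25] P2: store L7 := 93 | P0:I, P1:I, P2:M(93), P3:I | bus: BusRdX
[26] P3: load  L3 | P0:S(18), P1:I, P2:S(18), P3:S(18) | bus: BusRd
[27] P3: load  L5 | P0:I, P1:I, P2:S(22), P3:S(22) | bus: BusRd,Flush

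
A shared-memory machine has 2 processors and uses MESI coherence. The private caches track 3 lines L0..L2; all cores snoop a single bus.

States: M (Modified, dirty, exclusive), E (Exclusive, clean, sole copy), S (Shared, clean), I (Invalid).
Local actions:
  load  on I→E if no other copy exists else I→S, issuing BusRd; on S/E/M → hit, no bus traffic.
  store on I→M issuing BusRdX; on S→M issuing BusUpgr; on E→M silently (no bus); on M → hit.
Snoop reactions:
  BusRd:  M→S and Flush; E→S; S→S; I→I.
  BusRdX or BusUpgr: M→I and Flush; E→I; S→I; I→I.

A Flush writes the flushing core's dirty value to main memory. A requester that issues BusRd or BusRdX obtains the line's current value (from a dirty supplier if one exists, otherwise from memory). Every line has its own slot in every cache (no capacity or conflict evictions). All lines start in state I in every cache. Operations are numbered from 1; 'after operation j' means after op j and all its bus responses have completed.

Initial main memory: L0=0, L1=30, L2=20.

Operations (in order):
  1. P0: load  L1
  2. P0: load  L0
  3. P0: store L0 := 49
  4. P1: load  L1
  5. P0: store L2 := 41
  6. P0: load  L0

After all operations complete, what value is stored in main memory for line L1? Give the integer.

memory[L1] = 30

step 1: P0: load  L1  ⟶  EI  (L1)  txn=BusRd  M[L1]=30
step 2: P0: load  L0  ⟶  EI  (L0)  txn=BusRd  M[L0]=0
step 3: P0: store L0 := 49  ⟶  MI  (L0)  txn=∅  M[L0]=0
step 4: P1: load  L1  ⟶  SS  (L1)  txn=BusRd  M[L1]=30
step 5: P0: store L2 := 41  ⟶  MI  (L2)  txn=BusRdX  M[L2]=20
step 6: P0: load  L0  ⟶  MI  (L0)  txn=∅  M[L0]=0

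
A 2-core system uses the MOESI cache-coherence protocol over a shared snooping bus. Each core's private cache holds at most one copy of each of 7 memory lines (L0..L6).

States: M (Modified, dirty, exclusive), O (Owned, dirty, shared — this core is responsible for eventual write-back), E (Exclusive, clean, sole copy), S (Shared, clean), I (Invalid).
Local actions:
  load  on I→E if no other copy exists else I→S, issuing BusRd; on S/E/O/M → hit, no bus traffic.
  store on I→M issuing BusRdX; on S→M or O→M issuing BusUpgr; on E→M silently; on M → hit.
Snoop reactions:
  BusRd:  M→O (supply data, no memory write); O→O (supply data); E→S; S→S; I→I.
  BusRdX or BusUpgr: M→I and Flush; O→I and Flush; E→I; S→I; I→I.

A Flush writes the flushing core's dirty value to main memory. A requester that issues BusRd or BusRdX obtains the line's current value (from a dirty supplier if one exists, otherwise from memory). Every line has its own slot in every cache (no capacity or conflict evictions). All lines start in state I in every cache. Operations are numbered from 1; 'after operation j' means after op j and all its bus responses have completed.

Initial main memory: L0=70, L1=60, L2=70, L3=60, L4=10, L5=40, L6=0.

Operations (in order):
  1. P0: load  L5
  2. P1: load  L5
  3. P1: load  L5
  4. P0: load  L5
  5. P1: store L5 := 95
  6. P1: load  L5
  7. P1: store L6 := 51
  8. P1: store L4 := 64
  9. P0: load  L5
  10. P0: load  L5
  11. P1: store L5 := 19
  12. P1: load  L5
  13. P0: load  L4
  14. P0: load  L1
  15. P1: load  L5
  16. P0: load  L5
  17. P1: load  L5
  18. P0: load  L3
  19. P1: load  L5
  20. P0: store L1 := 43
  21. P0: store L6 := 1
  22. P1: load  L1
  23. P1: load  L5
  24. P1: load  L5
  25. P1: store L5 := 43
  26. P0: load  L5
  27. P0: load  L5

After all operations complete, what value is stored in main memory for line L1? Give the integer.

  op1 P0: load  L5 → E/I on L5; bus BusRd; mem=40
  op2 P1: load  L5 → S/S on L5; bus BusRd; mem=40
  op3 P1: load  L5 → S/S on L5; bus (none); mem=40
  op4 P0: load  L5 → S/S on L5; bus (none); mem=40
  op5 P1: store L5 := 95 → I/M on L5; bus BusUpgr; mem=40
  op6 P1: load  L5 → I/M on L5; bus (none); mem=40
  op7 P1: store L6 := 51 → I/M on L6; bus BusRdX; mem=0
  op8 P1: store L4 := 64 → I/M on L4; bus BusRdX; mem=10
  op9 P0: load  L5 → S/O on L5; bus BusRd; mem=40
  op10 P0: load  L5 → S/O on L5; bus (none); mem=40
  op11 P1: store L5 := 19 → I/M on L5; bus BusUpgr; mem=40
  op12 P1: load  L5 → I/M on L5; bus (none); mem=40
  op13 P0: load  L4 → S/O on L4; bus BusRd; mem=10
  op14 P0: load  L1 → E/I on L1; bus BusRd; mem=60
  op15 P1: load  L5 → I/M on L5; bus (none); mem=40
  op16 P0: load  L5 → S/O on L5; bus BusRd; mem=40
  op17 P1: load  L5 → S/O on L5; bus (none); mem=40
  op18 P0: load  L3 → E/I on L3; bus BusRd; mem=60
  op19 P1: load  L5 → S/O on L5; bus (none); mem=40
  op20 P0: store L1 := 43 → M/I on L1; bus (none); mem=60
  op21 P0: store L6 := 1 → M/I on L6; bus BusRdX Flush; mem=51
  op22 P1: load  L1 → O/S on L1; bus BusRd; mem=60
  op23 P1: load  L5 → S/O on L5; bus (none); mem=40
  op24 P1: load  L5 → S/O on L5; bus (none); mem=40
  op25 P1: store L5 := 43 → I/M on L5; bus BusUpgr; mem=40
  op26 P0: load  L5 → S/O on L5; bus BusRd; mem=40
  op27 P0: load  L5 → S/O on L5; bus (none); mem=40

memory[L1] = 60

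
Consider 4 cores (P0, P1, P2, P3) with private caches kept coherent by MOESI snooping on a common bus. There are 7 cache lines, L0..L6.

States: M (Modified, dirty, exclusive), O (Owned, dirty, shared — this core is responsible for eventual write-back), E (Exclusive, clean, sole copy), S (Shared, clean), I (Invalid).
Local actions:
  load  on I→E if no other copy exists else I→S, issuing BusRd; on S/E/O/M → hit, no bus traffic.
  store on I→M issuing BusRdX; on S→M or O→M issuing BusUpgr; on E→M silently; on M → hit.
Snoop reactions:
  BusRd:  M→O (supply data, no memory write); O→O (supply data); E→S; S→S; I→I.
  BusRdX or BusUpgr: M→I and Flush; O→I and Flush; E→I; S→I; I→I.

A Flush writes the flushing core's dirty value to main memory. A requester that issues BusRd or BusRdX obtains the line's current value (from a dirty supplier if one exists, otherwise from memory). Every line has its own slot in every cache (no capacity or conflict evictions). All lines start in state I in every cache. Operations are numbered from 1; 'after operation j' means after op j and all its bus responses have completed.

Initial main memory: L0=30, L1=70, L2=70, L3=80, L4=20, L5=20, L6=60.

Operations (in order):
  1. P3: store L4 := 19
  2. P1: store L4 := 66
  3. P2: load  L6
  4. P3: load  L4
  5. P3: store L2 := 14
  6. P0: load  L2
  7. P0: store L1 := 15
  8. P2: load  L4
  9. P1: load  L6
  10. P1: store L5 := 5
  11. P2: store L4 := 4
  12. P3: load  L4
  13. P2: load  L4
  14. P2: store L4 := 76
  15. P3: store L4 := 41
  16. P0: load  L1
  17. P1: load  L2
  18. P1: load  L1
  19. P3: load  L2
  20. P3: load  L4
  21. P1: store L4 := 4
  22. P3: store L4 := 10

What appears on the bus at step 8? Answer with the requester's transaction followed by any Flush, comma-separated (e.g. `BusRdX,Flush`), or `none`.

bus = BusRd

  op1 P3: store L4 := 19 → I/I/I/M on L4; bus BusRdX; mem=20
  op2 P1: store L4 := 66 → I/M/I/I on L4; bus BusRdX Flush; mem=19
  op3 P2: load  L6 → I/I/E/I on L6; bus BusRd; mem=60
  op4 P3: load  L4 → I/O/I/S on L4; bus BusRd; mem=19
  op5 P3: store L2 := 14 → I/I/I/M on L2; bus BusRdX; mem=70
  op6 P0: load  L2 → S/I/I/O on L2; bus BusRd; mem=70
  op7 P0: store L1 := 15 → M/I/I/I on L1; bus BusRdX; mem=70
  op8 P2: load  L4 → I/O/S/S on L4; bus BusRd; mem=19
  op9 P1: load  L6 → I/S/S/I on L6; bus BusRd; mem=60
  op10 P1: store L5 := 5 → I/M/I/I on L5; bus BusRdX; mem=20
  op11 P2: store L4 := 4 → I/I/M/I on L4; bus BusUpgr Flush; mem=66
  op12 P3: load  L4 → I/I/O/S on L4; bus BusRd; mem=66
  op13 P2: load  L4 → I/I/O/S on L4; bus (none); mem=66
  op14 P2: store L4 := 76 → I/I/M/I on L4; bus BusUpgr; mem=66
  op15 P3: store L4 := 41 → I/I/I/M on L4; bus BusRdX Flush; mem=76
  op16 P0: load  L1 → M/I/I/I on L1; bus (none); mem=70
  op17 P1: load  L2 → S/S/I/O on L2; bus BusRd; mem=70
  op18 P1: load  L1 → O/S/I/I on L1; bus BusRd; mem=70
  op19 P3: load  L2 → S/S/I/O on L2; bus (none); mem=70
  op20 P3: load  L4 → I/I/I/M on L4; bus (none); mem=76
  op21 P1: store L4 := 4 → I/M/I/I on L4; bus BusRdX Flush; mem=41
  op22 P3: store L4 := 10 → I/I/I/M on L4; bus BusRdX Flush; mem=4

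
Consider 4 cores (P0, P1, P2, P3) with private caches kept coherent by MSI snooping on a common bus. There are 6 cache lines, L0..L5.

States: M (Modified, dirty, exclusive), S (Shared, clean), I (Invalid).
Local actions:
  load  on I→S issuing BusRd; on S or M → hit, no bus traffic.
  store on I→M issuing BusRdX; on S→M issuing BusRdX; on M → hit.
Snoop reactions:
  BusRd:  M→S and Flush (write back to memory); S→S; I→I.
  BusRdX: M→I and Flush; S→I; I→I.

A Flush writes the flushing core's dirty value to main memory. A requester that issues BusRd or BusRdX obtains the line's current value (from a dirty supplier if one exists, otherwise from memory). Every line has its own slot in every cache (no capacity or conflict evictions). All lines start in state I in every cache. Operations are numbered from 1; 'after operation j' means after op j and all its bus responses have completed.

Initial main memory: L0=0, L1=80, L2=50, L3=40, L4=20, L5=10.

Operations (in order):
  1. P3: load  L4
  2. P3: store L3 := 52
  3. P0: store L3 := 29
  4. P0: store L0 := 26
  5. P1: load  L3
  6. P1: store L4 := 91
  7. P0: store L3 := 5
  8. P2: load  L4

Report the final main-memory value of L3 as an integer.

memory[L3] = 29

step 1: P3: load  L4  ⟶  IIIS  (L4)  txn=BusRd  M[L4]=20
step 2: P3: store L3 := 52  ⟶  IIIM  (L3)  txn=BusRdX  M[L3]=40
step 3: P0: store L3 := 29  ⟶  MIII  (L3)  txn=BusRdX+Flush  M[L3]=52
step 4: P0: store L0 := 26  ⟶  MIII  (L0)  txn=BusRdX  M[L0]=0
step 5: P1: load  L3  ⟶  SSII  (L3)  txn=BusRd+Flush  M[L3]=29
step 6: P1: store L4 := 91  ⟶  IMII  (L4)  txn=BusRdX  M[L4]=20
step 7: P0: store L3 := 5  ⟶  MIII  (L3)  txn=BusRdX  M[L3]=29
step 8: P2: load  L4  ⟶  ISSI  (L4)  txn=BusRd+Flush  M[L4]=91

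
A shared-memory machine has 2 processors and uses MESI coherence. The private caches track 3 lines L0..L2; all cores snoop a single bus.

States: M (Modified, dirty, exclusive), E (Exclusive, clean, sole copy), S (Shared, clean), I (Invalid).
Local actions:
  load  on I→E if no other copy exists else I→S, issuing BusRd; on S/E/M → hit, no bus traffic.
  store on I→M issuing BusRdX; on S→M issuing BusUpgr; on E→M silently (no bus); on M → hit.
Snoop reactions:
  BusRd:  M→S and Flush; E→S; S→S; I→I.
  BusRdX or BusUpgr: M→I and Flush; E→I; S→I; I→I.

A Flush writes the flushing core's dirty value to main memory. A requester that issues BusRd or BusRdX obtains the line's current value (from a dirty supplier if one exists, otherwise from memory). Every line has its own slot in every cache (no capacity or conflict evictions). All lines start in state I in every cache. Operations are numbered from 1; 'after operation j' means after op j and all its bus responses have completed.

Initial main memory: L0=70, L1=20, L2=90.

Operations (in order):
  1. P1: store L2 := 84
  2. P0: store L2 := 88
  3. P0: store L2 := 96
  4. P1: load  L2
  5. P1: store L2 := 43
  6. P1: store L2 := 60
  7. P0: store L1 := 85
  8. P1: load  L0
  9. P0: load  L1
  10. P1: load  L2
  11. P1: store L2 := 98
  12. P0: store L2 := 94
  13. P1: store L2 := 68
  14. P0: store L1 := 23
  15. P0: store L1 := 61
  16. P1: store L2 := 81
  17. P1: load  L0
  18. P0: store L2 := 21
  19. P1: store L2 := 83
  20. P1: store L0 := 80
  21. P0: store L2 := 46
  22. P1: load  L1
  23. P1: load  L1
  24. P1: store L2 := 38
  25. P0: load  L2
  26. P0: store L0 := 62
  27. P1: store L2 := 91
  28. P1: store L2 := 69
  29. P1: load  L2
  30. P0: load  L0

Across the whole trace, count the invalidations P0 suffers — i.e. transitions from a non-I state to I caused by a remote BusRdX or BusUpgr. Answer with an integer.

1. P1: store L2 := 84  bus=[BusRdX]  L2: P0=I P1=M  mem[L2]=90
2. P0: store L2 := 88  bus=[BusRdX,Flush]  L2: P0=M P1=I  mem[L2]=84
3. P0: store L2 := 96  bus=[-]  L2: P0=M P1=I  mem[L2]=84
4. P1: load  L2  bus=[BusRd,Flush]  L2: P0=S P1=S  mem[L2]=96
5. P1: store L2 := 43  bus=[BusUpgr]  L2: P0=I P1=M  mem[L2]=96
6. P1: store L2 := 60  bus=[-]  L2: P0=I P1=M  mem[L2]=96
7. P0: store L1 := 85  bus=[BusRdX]  L1: P0=M P1=I  mem[L1]=20
8. P1: load  L0  bus=[BusRd]  L0: P0=I P1=E  mem[L0]=70
9. P0: load  L1  bus=[-]  L1: P0=M P1=I  mem[L1]=20
10. P1: load  L2  bus=[-]  L2: P0=I P1=M  mem[L2]=96
11. P1: store L2 := 98  bus=[-]  L2: P0=I P1=M  mem[L2]=96
12. P0: store L2 := 94  bus=[BusRdX,Flush]  L2: P0=M P1=I  mem[L2]=98
13. P1: store L2 := 68  bus=[BusRdX,Flush]  L2: P0=I P1=M  mem[L2]=94
14. P0: store L1 := 23  bus=[-]  L1: P0=M P1=I  mem[L1]=20
15. P0: store L1 := 61  bus=[-]  L1: P0=M P1=I  mem[L1]=20
16. P1: store L2 := 81  bus=[-]  L2: P0=I P1=M  mem[L2]=94
17. P1: load  L0  bus=[-]  L0: P0=I P1=E  mem[L0]=70
18. P0: store L2 := 21  bus=[BusRdX,Flush]  L2: P0=M P1=I  mem[L2]=81
19. P1: store L2 := 83  bus=[BusRdX,Flush]  L2: P0=I P1=M  mem[L2]=21
20. P1: store L0 := 80  bus=[-]  L0: P0=I P1=M  mem[L0]=70
21. P0: store L2 := 46  bus=[BusRdX,Flush]  L2: P0=M P1=I  mem[L2]=83
22. P1: load  L1  bus=[BusRd,Flush]  L1: P0=S P1=S  mem[L1]=61
23. P1: load  L1  bus=[-]  L1: P0=S P1=S  mem[L1]=61
24. P1: store L2 := 38  bus=[BusRdX,Flush]  L2: P0=I P1=M  mem[L2]=46
25. P0: load  L2  bus=[BusRd,Flush]  L2: P0=S P1=S  mem[L2]=38
26. P0: store L0 := 62  bus=[BusRdX,Flush]  L0: P0=M P1=I  mem[L0]=80
27. P1: store L2 := 91  bus=[BusUpgr]  L2: P0=I P1=M  mem[L2]=38
28. P1: store L2 := 69  bus=[-]  L2: P0=I P1=M  mem[L2]=38
29. P1: load  L2  bus=[-]  L2: P0=I P1=M  mem[L2]=38
30. P0: load  L0  bus=[-]  L0: P0=M P1=I  mem[L0]=80

invalidations = 5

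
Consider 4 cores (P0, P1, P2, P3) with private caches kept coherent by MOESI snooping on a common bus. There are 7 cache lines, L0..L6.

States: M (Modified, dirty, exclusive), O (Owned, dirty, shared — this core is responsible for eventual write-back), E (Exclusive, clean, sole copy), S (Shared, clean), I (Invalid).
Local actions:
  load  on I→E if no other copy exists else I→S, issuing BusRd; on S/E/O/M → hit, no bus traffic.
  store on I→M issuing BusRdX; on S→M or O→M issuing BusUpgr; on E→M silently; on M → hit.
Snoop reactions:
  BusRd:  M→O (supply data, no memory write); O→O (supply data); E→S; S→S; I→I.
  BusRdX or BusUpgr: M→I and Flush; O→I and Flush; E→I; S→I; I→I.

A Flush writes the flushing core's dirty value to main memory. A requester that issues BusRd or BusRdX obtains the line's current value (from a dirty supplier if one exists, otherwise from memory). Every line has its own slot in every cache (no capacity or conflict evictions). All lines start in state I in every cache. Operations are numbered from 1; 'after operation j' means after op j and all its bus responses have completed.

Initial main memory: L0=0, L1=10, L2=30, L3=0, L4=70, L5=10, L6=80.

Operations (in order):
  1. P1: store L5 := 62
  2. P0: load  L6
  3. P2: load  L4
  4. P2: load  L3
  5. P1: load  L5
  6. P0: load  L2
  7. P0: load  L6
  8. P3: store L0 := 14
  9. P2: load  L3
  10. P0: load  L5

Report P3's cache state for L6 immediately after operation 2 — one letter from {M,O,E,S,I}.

[1] P1: store L5 := 62 | P0:I, P1:M(62), P2:I, P3:I | bus: BusRdX
[2] P0: load  L6 | P0:E(80), P1:I, P2:I, P3:I | bus: BusRd
[3] P2: load  L4 | P0:I, P1:I, P2:E(70), P3:I | bus: BusRd
[4] P2: load  L3 | P0:I, P1:I, P2:E(0), P3:I | bus: BusRd
[5] P1: load  L5 | P0:I, P1:M(62), P2:I, P3:I | bus: none
[6] P0: load  L2 | P0:E(30), P1:I, P2:I, P3:I | bus: BusRd
[7] P0: load  L6 | P0:E(80), P1:I, P2:I, P3:I | bus: none
[8] P3: store L0 := 14 | P0:I, P1:I, P2:I, P3:M(14) | bus: BusRdX
[9] P2: load  L3 | P0:I, P1:I, P2:E(0), P3:I | bus: none
[10] P0: load  L5 | P0:S(62), P1:O(62), P2:I, P3:I | bus: BusRd

state = I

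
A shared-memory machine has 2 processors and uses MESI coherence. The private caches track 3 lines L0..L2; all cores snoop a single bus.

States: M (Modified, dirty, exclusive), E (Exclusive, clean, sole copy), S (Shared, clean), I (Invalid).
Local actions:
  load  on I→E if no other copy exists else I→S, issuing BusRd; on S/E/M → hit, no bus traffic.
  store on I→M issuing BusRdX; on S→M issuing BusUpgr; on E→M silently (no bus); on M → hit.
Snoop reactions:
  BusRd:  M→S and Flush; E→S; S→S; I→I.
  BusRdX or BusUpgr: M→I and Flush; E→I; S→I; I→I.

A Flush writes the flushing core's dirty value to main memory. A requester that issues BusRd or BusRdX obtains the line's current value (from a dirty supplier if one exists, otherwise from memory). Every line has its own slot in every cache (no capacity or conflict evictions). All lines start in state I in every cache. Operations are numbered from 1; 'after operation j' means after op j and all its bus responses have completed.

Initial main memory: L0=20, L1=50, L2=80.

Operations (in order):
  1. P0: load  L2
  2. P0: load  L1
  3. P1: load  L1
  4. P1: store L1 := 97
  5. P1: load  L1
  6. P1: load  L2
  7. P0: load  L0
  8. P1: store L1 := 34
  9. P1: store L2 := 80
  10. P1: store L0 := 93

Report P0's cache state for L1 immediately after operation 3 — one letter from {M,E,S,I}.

  op1 P0: load  L2 → E/I on L2; bus BusRd; mem=80
  op2 P0: load  L1 → E/I on L1; bus BusRd; mem=50
  op3 P1: load  L1 → S/S on L1; bus BusRd; mem=50
  op4 P1: store L1 := 97 → I/M on L1; bus BusUpgr; mem=50
  op5 P1: load  L1 → I/M on L1; bus (none); mem=50
  op6 P1: load  L2 → S/S on L2; bus BusRd; mem=80
  op7 P0: load  L0 → E/I on L0; bus BusRd; mem=20
  op8 P1: store L1 := 34 → I/M on L1; bus (none); mem=50
  op9 P1: store L2 := 80 → I/M on L2; bus BusUpgr; mem=80
  op10 P1: store L0 := 93 → I/M on L0; bus BusRdX; mem=20

state = S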